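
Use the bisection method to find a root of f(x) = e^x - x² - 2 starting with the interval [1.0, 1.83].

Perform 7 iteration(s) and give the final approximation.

f(x) = e^x - x² - 2
Initial interval: [1.0, 1.83]

Iteration 1:
  c_1 = (1.000000 + 1.830000)/2 = 1.415000
  f(c_1) = f(1.415000) = 0.114261
  f(a) × f(c) < 0, new interval: [1.000000, 1.415000]
Iteration 2:
  c_2 = (1.000000 + 1.415000)/2 = 1.207500
  f(c_2) = f(1.207500) = -0.112945
  f(a) × f(c) ≥ 0, new interval: [1.207500, 1.415000]
Iteration 3:
  c_3 = (1.207500 + 1.415000)/2 = 1.311250
  f(c_3) = f(1.311250) = -0.008567
  f(a) × f(c) ≥ 0, new interval: [1.311250, 1.415000]
Iteration 4:
  c_4 = (1.311250 + 1.415000)/2 = 1.363125
  f(c_4) = f(1.363125) = 0.050278
  f(a) × f(c) < 0, new interval: [1.311250, 1.363125]
Iteration 5:
  c_5 = (1.311250 + 1.363125)/2 = 1.337188
  f(c_5) = f(1.337188) = 0.020247
  f(a) × f(c) < 0, new interval: [1.311250, 1.337188]
Iteration 6:
  c_6 = (1.311250 + 1.337188)/2 = 1.324219
  f(c_6) = f(1.324219) = 0.005692
  f(a) × f(c) < 0, new interval: [1.311250, 1.324219]
Iteration 7:
  c_7 = (1.311250 + 1.324219)/2 = 1.317734
  f(c_7) = f(1.317734) = -0.001474
  f(a) × f(c) ≥ 0, new interval: [1.317734, 1.324219]

After 7 iteration(s), the approximation is c_7 = 1.317734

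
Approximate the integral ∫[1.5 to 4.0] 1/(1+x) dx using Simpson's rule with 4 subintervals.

f(x) = 1/(1+x)
a = 1.5, b = 4.0, n = 4
h = (b - a)/n = 0.625000

Simpson's rule: (h/3)[f(x₀) + 4f(x₁) + 2f(x₂) + ... + f(xₙ)]

x_0 = 1.5000, f(x_0) = 0.400000, coefficient = 1
x_1 = 2.1250, f(x_1) = 0.320000, coefficient = 4
x_2 = 2.7500, f(x_2) = 0.266667, coefficient = 2
x_3 = 3.3750, f(x_3) = 0.228571, coefficient = 4
x_4 = 4.0000, f(x_4) = 0.200000, coefficient = 1

I ≈ (0.625000/3) × 3.327619 = 0.693254
Exact value: 0.693147
Error: 0.000107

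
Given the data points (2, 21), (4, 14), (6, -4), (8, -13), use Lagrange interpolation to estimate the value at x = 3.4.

Lagrange interpolation formula:
P(x) = Σ yᵢ × Lᵢ(x)
where Lᵢ(x) = Π_{j≠i} (x - xⱼ)/(xᵢ - xⱼ)

L_0(3.4) = (3.4 - 4)/(2 - 4) × (3.4 - 6)/(2 - 6) × (3.4 - 8)/(2 - 8) = 0.149500
L_1(3.4) = (3.4 - 2)/(4 - 2) × (3.4 - 6)/(4 - 6) × (3.4 - 8)/(4 - 8) = 1.046500
L_2(3.4) = (3.4 - 2)/(6 - 2) × (3.4 - 4)/(6 - 4) × (3.4 - 8)/(6 - 8) = -0.241500
L_3(3.4) = (3.4 - 2)/(8 - 2) × (3.4 - 4)/(8 - 4) × (3.4 - 6)/(8 - 6) = 0.045500

P(3.4) = 21×L_0(3.4) + 14×L_1(3.4) + (-4)×L_2(3.4) + (-13)×L_3(3.4)
P(3.4) = 18.165000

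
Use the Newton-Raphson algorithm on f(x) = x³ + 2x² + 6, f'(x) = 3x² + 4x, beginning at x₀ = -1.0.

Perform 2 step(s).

f(x) = x³ + 2x² + 6
f'(x) = 3x² + 4x
x₀ = -1.0

Newton-Raphson formula: x_{n+1} = x_n - f(x_n)/f'(x_n)

Iteration 1:
  f(-1.000000) = 7.000000
  f'(-1.000000) = -1.000000
  x_1 = -1.000000 - 7.000000/(-1.000000) = 6.000000
Iteration 2:
  f(6.000000) = 294.000000
  f'(6.000000) = 132.000000
  x_2 = 6.000000 - 294.000000/132.000000 = 3.772727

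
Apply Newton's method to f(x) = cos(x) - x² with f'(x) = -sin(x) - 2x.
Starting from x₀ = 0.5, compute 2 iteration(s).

f(x) = cos(x) - x²
f'(x) = -sin(x) - 2x
x₀ = 0.5

Newton-Raphson formula: x_{n+1} = x_n - f(x_n)/f'(x_n)

Iteration 1:
  f(0.500000) = 0.627583
  f'(0.500000) = -1.479426
  x_1 = 0.500000 - 0.627583/(-1.479426) = 0.924207
Iteration 2:
  f(0.924207) = -0.251691
  f'(0.924207) = -2.646557
  x_2 = 0.924207 - (-0.251691)/(-2.646557) = 0.829106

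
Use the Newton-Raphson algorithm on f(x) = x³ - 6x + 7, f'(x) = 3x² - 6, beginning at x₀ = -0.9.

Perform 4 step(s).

f(x) = x³ - 6x + 7
f'(x) = 3x² - 6
x₀ = -0.9

Newton-Raphson formula: x_{n+1} = x_n - f(x_n)/f'(x_n)

Iteration 1:
  f(-0.900000) = 11.671000
  f'(-0.900000) = -3.570000
  x_1 = -0.900000 - 11.671000/(-3.570000) = 2.369188
Iteration 2:
  f(2.369188) = 6.083243
  f'(2.369188) = 10.839151
  x_2 = 2.369188 - 6.083243/10.839151 = 1.807959
Iteration 3:
  f(1.807959) = 2.061950
  f'(1.807959) = 3.806146
  x_3 = 1.807959 - 2.061950/3.806146 = 1.266217
Iteration 4:
  f(1.266217) = 1.432831
  f'(1.266217) = -1.190085
  x_4 = 1.266217 - 1.432831/(-1.190085) = 2.470190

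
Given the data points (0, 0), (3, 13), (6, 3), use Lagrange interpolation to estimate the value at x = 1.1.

Lagrange interpolation formula:
P(x) = Σ yᵢ × Lᵢ(x)
where Lᵢ(x) = Π_{j≠i} (x - xⱼ)/(xᵢ - xⱼ)

L_0(1.1) = (1.1 - 3)/(0 - 3) × (1.1 - 6)/(0 - 6) = 0.517222
L_1(1.1) = (1.1 - 0)/(3 - 0) × (1.1 - 6)/(3 - 6) = 0.598889
L_2(1.1) = (1.1 - 0)/(6 - 0) × (1.1 - 3)/(6 - 3) = -0.116111

P(1.1) = 0×L_0(1.1) + 13×L_1(1.1) + 3×L_2(1.1)
P(1.1) = 7.437222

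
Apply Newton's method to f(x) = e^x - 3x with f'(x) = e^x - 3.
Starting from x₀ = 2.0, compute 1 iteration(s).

f(x) = e^x - 3x
f'(x) = e^x - 3
x₀ = 2.0

Newton-Raphson formula: x_{n+1} = x_n - f(x_n)/f'(x_n)

Iteration 1:
  f(2.000000) = 1.389056
  f'(2.000000) = 4.389056
  x_1 = 2.000000 - 1.389056/4.389056 = 1.683518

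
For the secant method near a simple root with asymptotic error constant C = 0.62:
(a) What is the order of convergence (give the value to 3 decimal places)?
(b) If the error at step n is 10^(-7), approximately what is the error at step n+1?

(a) Secant method has superlinear convergence with order φ = (1+√5)/2 ≈ 1.618.
    This means |e_{n+1}| ≈ C|e_n|^1.618.

(b) With |e_n| = 10^(-7) and C = 0.62:
    |e_{n+1}| ≈ 0.62 × (10^(-7))^1.618 = 0.62 × 10^(-11.33)

(a) ≈ 1.618 (golden ratio); (b) |e_{n+1}| ≈ 2.925e-12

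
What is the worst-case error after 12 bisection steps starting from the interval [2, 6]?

Bisection error bound: |error| ≤ (b-a)/2^n
|error| ≤ (6 - 2)/2^12 = 4/2^12
|error| ≤ 0.0009765625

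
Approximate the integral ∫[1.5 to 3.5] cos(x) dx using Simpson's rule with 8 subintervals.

f(x) = cos(x)
a = 1.5, b = 3.5, n = 8
h = (b - a)/n = 0.250000

Simpson's rule: (h/3)[f(x₀) + 4f(x₁) + 2f(x₂) + ... + f(xₙ)]

x_0 = 1.5000, f(x_0) = 0.070737, coefficient = 1
x_1 = 1.7500, f(x_1) = -0.178246, coefficient = 4
x_2 = 2.0000, f(x_2) = -0.416147, coefficient = 2
x_3 = 2.2500, f(x_3) = -0.628174, coefficient = 4
x_4 = 2.5000, f(x_4) = -0.801144, coefficient = 2
x_5 = 2.7500, f(x_5) = -0.924302, coefficient = 4
x_6 = 3.0000, f(x_6) = -0.989992, coefficient = 2
x_7 = 3.2500, f(x_7) = -0.994130, coefficient = 4
x_8 = 3.5000, f(x_8) = -0.936457, coefficient = 1

I ≈ (0.250000/3) × -16.179692 = -1.348308
Exact value: -1.348278
Error: 0.000029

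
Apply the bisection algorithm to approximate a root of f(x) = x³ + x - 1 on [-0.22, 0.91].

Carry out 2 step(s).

f(x) = x³ + x - 1
Initial interval: [-0.22, 0.91]

Iteration 1:
  c_1 = (-0.220000 + 0.910000)/2 = 0.345000
  f(c_1) = f(0.345000) = -0.613936
  f(a) × f(c) ≥ 0, new interval: [0.345000, 0.910000]
Iteration 2:
  c_2 = (0.345000 + 0.910000)/2 = 0.627500
  f(c_2) = f(0.627500) = -0.125418
  f(a) × f(c) ≥ 0, new interval: [0.627500, 0.910000]

After 2 iteration(s), the approximation is c_2 = 0.627500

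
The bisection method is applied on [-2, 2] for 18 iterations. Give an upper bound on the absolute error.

Bisection error bound: |error| ≤ (b-a)/2^n
|error| ≤ (2 - (-2))/2^18 = 4/2^18
|error| ≤ 0.0000152588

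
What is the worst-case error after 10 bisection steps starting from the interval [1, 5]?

Bisection error bound: |error| ≤ (b-a)/2^n
|error| ≤ (5 - 1)/2^10 = 4/2^10
|error| ≤ 0.0039062500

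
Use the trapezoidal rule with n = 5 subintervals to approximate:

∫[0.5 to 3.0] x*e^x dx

f(x) = x*e^x
a = 0.5, b = 3.0, n = 5
h = (b - a)/n = 0.500000

Trapezoidal rule: (h/2)[f(x₀) + 2f(x₁) + 2f(x₂) + ... + f(xₙ)]

x_0 = 0.5000, f(x_0) = 0.824361, coefficient = 1
x_1 = 1.0000, f(x_1) = 2.718282, coefficient = 2
x_2 = 1.5000, f(x_2) = 6.722534, coefficient = 2
x_3 = 2.0000, f(x_3) = 14.778112, coefficient = 2
x_4 = 2.5000, f(x_4) = 30.456235, coefficient = 2
x_5 = 3.0000, f(x_5) = 60.256611, coefficient = 1

I ≈ (0.500000/2) × 170.431296 = 42.607824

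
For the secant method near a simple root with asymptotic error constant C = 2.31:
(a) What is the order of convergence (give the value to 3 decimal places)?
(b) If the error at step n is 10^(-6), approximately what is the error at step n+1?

(a) Secant method has superlinear convergence with order φ = (1+√5)/2 ≈ 1.618.
    This means |e_{n+1}| ≈ C|e_n|^1.618.

(b) With |e_n| = 10^(-6) and C = 2.31:
    |e_{n+1}| ≈ 2.31 × (10^(-6))^1.618 = 2.31 × 10^(-9.71)

(a) ≈ 1.618 (golden ratio); (b) |e_{n+1}| ≈ 4.523e-10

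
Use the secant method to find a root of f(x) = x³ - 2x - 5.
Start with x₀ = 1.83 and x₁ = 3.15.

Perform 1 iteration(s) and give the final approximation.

f(x) = x³ - 2x - 5
x₀ = 1.83, x₁ = 3.15

Secant formula: x_{n+1} = x_n - f(x_n)(x_n - x_{n-1})/(f(x_n) - f(x_{n-1}))

Iteration 1:
  f(1.830000) = -2.531513
  f(3.150000) = 19.955875
  x_2 = 3.150000 - 19.955875×(3.150000 - 1.830000)/(19.955875 - (-2.531513))
       = 1.978599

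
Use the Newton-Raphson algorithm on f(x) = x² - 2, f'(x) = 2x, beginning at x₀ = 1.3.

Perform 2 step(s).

f(x) = x² - 2
f'(x) = 2x
x₀ = 1.3

Newton-Raphson formula: x_{n+1} = x_n - f(x_n)/f'(x_n)

Iteration 1:
  f(1.300000) = -0.310000
  f'(1.300000) = 2.600000
  x_1 = 1.300000 - (-0.310000)/2.600000 = 1.419231
Iteration 2:
  f(1.419231) = 0.014216
  f'(1.419231) = 2.838462
  x_2 = 1.419231 - 0.014216/2.838462 = 1.414222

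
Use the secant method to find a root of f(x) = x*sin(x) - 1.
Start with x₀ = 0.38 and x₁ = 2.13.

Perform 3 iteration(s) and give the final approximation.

f(x) = x*sin(x) - 1
x₀ = 0.38, x₁ = 2.13

Secant formula: x_{n+1} = x_n - f(x_n)(x_n - x_{n-1})/(f(x_n) - f(x_{n-1}))

Iteration 1:
  f(0.380000) = -0.859050
  f(2.130000) = 0.805554
  x_2 = 2.130000 - 0.805554×(2.130000 - 0.380000)/(0.805554 - (-0.859050))
       = 1.283120
Iteration 2:
  f(2.130000) = 0.805554
  f(1.283120) = 0.230392
  x_3 = 1.283120 - 0.230392×(1.283120 - 2.130000)/(0.230392 - 0.805554)
       = 0.943887
Iteration 3:
  f(1.283120) = 0.230392
  f(0.943887) = -0.235598
  x_4 = 0.943887 - (-0.235598)×(0.943887 - 1.283120)/(-0.235598 - 0.230392)
       = 1.115399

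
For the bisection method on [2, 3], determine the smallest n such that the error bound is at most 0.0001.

We need (b-a)/2^n ≤ 0.0001
(3 - 2)/2^n ≤ 0.0001
1/2^n ≤ 0.0001
2^n ≥ 10000
n ≥ log₂(10000) = 13.29
n ≥ 14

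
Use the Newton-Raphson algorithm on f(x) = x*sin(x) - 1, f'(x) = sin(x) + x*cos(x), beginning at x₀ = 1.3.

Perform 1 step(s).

f(x) = x*sin(x) - 1
f'(x) = sin(x) + x*cos(x)
x₀ = 1.3

Newton-Raphson formula: x_{n+1} = x_n - f(x_n)/f'(x_n)

Iteration 1:
  f(1.300000) = 0.252626
  f'(1.300000) = 1.311307
  x_1 = 1.300000 - 0.252626/1.311307 = 1.107348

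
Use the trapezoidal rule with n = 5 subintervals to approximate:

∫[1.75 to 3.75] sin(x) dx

f(x) = sin(x)
a = 1.75, b = 3.75, n = 5
h = (b - a)/n = 0.400000

Trapezoidal rule: (h/2)[f(x₀) + 2f(x₁) + 2f(x₂) + ... + f(xₙ)]

x_0 = 1.7500, f(x_0) = 0.983986, coefficient = 1
x_1 = 2.1500, f(x_1) = 0.836899, coefficient = 2
x_2 = 2.5500, f(x_2) = 0.557684, coefficient = 2
x_3 = 2.9500, f(x_3) = 0.190423, coefficient = 2
x_4 = 3.3500, f(x_4) = -0.206902, coefficient = 2
x_5 = 3.7500, f(x_5) = -0.571561, coefficient = 1

I ≈ (0.400000/2) × 3.168631 = 0.633726
Exact value: 0.642313
Error: 0.008587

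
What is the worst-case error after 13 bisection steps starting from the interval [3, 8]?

Bisection error bound: |error| ≤ (b-a)/2^n
|error| ≤ (8 - 3)/2^13 = 5/2^13
|error| ≤ 0.0006103516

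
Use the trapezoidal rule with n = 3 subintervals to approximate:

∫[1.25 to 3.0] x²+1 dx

f(x) = x²+1
a = 1.25, b = 3.0, n = 3
h = (b - a)/n = 0.583333

Trapezoidal rule: (h/2)[f(x₀) + 2f(x₁) + 2f(x₂) + ... + f(xₙ)]

x_0 = 1.2500, f(x_0) = 2.562500, coefficient = 1
x_1 = 1.8333, f(x_1) = 4.361111, coefficient = 2
x_2 = 2.4167, f(x_2) = 6.840278, coefficient = 2
x_3 = 3.0000, f(x_3) = 10.000000, coefficient = 1

I ≈ (0.583333/2) × 34.965278 = 10.198206
Exact value: 10.098958
Error: 0.099248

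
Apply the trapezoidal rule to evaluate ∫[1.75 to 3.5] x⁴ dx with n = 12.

f(x) = x⁴
a = 1.75, b = 3.5, n = 12
h = (b - a)/n = 0.145833

Trapezoidal rule: (h/2)[f(x₀) + 2f(x₁) + 2f(x₂) + ... + f(xₙ)]

x_0 = 1.7500, f(x_0) = 9.378906, coefficient = 1
x_1 = 1.8958, f(x_1) = 12.918159, coefficient = 2
x_2 = 2.0417, f(x_2) = 17.375582, coefficient = 2
x_3 = 2.1875, f(x_3) = 22.897720, coefficient = 2
x_4 = 2.3333, f(x_4) = 29.641975, coefficient = 2
x_5 = 2.4792, f(x_5) = 37.776602, coefficient = 2
x_6 = 2.6250, f(x_6) = 47.480713, coefficient = 2
x_7 = 2.7708, f(x_7) = 58.944273, coefficient = 2
x_8 = 2.9167, f(x_8) = 72.368104, coefficient = 2
x_9 = 3.0625, f(x_9) = 87.963882, coefficient = 2
x_10 = 3.2083, f(x_10) = 105.954141, coefficient = 2
x_11 = 3.3542, f(x_11) = 126.572266, coefficient = 2
x_12 = 3.5000, f(x_12) = 150.062500, coefficient = 1

I ≈ (0.145833/2) × 1399.228241 = 102.027059
Exact value: 101.761133
Error: 0.265926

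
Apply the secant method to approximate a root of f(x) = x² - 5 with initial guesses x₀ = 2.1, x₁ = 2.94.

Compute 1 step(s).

f(x) = x² - 5
x₀ = 2.1, x₁ = 2.94

Secant formula: x_{n+1} = x_n - f(x_n)(x_n - x_{n-1})/(f(x_n) - f(x_{n-1}))

Iteration 1:
  f(2.100000) = -0.590000
  f(2.940000) = 3.643600
  x_2 = 2.940000 - 3.643600×(2.940000 - 2.100000)/(3.643600 - (-0.590000))
       = 2.217063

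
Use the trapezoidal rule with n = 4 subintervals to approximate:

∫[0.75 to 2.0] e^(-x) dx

f(x) = e^(-x)
a = 0.75, b = 2.0, n = 4
h = (b - a)/n = 0.312500

Trapezoidal rule: (h/2)[f(x₀) + 2f(x₁) + 2f(x₂) + ... + f(xₙ)]

x_0 = 0.7500, f(x_0) = 0.472367, coefficient = 1
x_1 = 1.0625, f(x_1) = 0.345591, coefficient = 2
x_2 = 1.3750, f(x_2) = 0.252840, coefficient = 2
x_3 = 1.6875, f(x_3) = 0.184981, coefficient = 2
x_4 = 2.0000, f(x_4) = 0.135335, coefficient = 1

I ≈ (0.312500/2) × 2.174525 = 0.339770
Exact value: 0.337031
Error: 0.002738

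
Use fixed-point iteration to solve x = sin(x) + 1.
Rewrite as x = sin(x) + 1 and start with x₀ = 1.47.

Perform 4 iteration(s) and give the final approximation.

Equation: x = sin(x) + 1
Fixed-point form: x = sin(x) + 1
x₀ = 1.47

x_1 = g(1.470000) = 1.994924
x_2 = g(1.994924) = 1.911398
x_3 = g(1.911398) = 1.942554
x_4 = g(1.942554) = 1.931690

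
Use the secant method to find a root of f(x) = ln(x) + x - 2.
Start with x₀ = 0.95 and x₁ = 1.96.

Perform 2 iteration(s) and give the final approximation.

f(x) = ln(x) + x - 2
x₀ = 0.95, x₁ = 1.96

Secant formula: x_{n+1} = x_n - f(x_n)(x_n - x_{n-1})/(f(x_n) - f(x_{n-1}))

Iteration 1:
  f(0.950000) = -1.101293
  f(1.960000) = 0.632944
  x_2 = 1.960000 - 0.632944×(1.960000 - 0.950000)/(0.632944 - (-1.101293))
       = 1.591380
Iteration 2:
  f(1.960000) = 0.632944
  f(1.591380) = 0.055982
  x_3 = 1.591380 - 0.055982×(1.591380 - 1.960000)/(0.055982 - 0.632944)
       = 1.555614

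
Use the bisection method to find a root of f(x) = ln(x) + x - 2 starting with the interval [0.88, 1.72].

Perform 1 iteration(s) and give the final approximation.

f(x) = ln(x) + x - 2
Initial interval: [0.88, 1.72]

Iteration 1:
  c_1 = (0.880000 + 1.720000)/2 = 1.300000
  f(c_1) = f(1.300000) = -0.437636
  f(a) × f(c) ≥ 0, new interval: [1.300000, 1.720000]

After 1 iteration(s), the approximation is c_1 = 1.300000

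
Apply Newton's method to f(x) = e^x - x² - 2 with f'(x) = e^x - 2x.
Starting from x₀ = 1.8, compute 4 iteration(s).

f(x) = e^x - x² - 2
f'(x) = e^x - 2x
x₀ = 1.8

Newton-Raphson formula: x_{n+1} = x_n - f(x_n)/f'(x_n)

Iteration 1:
  f(1.800000) = 0.809647
  f'(1.800000) = 2.449647
  x_1 = 1.800000 - 0.809647/2.449647 = 1.469484
Iteration 2:
  f(1.469484) = 0.187608
  f'(1.469484) = 1.408024
  x_2 = 1.469484 - 0.187608/1.408024 = 1.336242
Iteration 3:
  f(1.336242) = 0.019175
  f'(1.336242) = 1.132234
  x_3 = 1.336242 - 0.019175/1.132234 = 1.319306
Iteration 4:
  f(1.319306) = 0.000256
  f'(1.319306) = 1.102212
  x_4 = 1.319306 - 0.000256/1.102212 = 1.319074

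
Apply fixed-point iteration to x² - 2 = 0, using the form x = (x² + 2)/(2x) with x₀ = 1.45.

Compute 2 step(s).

Equation: x² - 2 = 0
Fixed-point form: x = (x² + 2)/(2x)
x₀ = 1.45

x_1 = g(1.450000) = 1.414655
x_2 = g(1.414655) = 1.414214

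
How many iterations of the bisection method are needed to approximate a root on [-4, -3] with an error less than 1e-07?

We need (b-a)/2^n ≤ 1e-07
(-3 - (-4))/2^n ≤ 1e-07
1/2^n ≤ 1e-07
2^n ≥ 10000000
n ≥ log₂(10000000) = 23.25
n ≥ 24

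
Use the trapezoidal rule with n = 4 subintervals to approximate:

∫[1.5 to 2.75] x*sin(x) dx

f(x) = x*sin(x)
a = 1.5, b = 2.75, n = 4
h = (b - a)/n = 0.312500

Trapezoidal rule: (h/2)[f(x₀) + 2f(x₁) + 2f(x₂) + ... + f(xₙ)]

x_0 = 1.5000, f(x_0) = 1.496242, coefficient = 1
x_1 = 1.8125, f(x_1) = 1.759814, coefficient = 2
x_2 = 2.1250, f(x_2) = 1.806930, coefficient = 2
x_3 = 2.4375, f(x_3) = 1.577897, coefficient = 2
x_4 = 2.7500, f(x_4) = 1.049568, coefficient = 1

I ≈ (0.312500/2) × 12.835091 = 2.005483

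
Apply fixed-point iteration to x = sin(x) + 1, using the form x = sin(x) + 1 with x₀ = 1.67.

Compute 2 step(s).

Equation: x = sin(x) + 1
Fixed-point form: x = sin(x) + 1
x₀ = 1.67

x_1 = g(1.670000) = 1.995083
x_2 = g(1.995083) = 1.911332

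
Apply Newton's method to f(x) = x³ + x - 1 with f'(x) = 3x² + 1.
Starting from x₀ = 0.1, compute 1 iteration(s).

f(x) = x³ + x - 1
f'(x) = 3x² + 1
x₀ = 0.1

Newton-Raphson formula: x_{n+1} = x_n - f(x_n)/f'(x_n)

Iteration 1:
  f(0.100000) = -0.899000
  f'(0.100000) = 1.030000
  x_1 = 0.100000 - (-0.899000)/1.030000 = 0.972816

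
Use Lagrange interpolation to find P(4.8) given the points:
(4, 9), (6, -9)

Lagrange interpolation formula:
P(x) = Σ yᵢ × Lᵢ(x)
where Lᵢ(x) = Π_{j≠i} (x - xⱼ)/(xᵢ - xⱼ)

L_0(4.8) = (4.8 - 6)/(4 - 6) = 0.600000
L_1(4.8) = (4.8 - 4)/(6 - 4) = 0.400000

P(4.8) = 9×L_0(4.8) + (-9)×L_1(4.8)
P(4.8) = 1.800000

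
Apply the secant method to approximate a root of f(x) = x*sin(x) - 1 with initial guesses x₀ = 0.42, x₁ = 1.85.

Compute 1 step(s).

f(x) = x*sin(x) - 1
x₀ = 0.42, x₁ = 1.85

Secant formula: x_{n+1} = x_n - f(x_n)(x_n - x_{n-1})/(f(x_n) - f(x_{n-1}))

Iteration 1:
  f(0.420000) = -0.828741
  f(1.850000) = 0.778359
  x_2 = 1.850000 - 0.778359×(1.850000 - 0.420000)/(0.778359 - (-0.828741))
       = 1.157415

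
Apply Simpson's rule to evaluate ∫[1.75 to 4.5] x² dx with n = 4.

f(x) = x²
a = 1.75, b = 4.5, n = 4
h = (b - a)/n = 0.687500

Simpson's rule: (h/3)[f(x₀) + 4f(x₁) + 2f(x₂) + ... + f(xₙ)]

x_0 = 1.7500, f(x_0) = 3.062500, coefficient = 1
x_1 = 2.4375, f(x_1) = 5.941406, coefficient = 4
x_2 = 3.1250, f(x_2) = 9.765625, coefficient = 2
x_3 = 3.8125, f(x_3) = 14.535156, coefficient = 4
x_4 = 4.5000, f(x_4) = 20.250000, coefficient = 1

I ≈ (0.687500/3) × 124.750000 = 28.588542
Exact value: 28.588542
Error: 0.000000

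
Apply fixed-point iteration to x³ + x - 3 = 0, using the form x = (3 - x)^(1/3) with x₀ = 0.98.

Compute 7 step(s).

Equation: x³ + x - 3 = 0
Fixed-point form: x = (3 - x)^(1/3)
x₀ = 0.98

x_1 = g(0.980000) = 1.264107
x_2 = g(1.264107) = 1.201824
x_3 = g(1.201824) = 1.216029
x_4 = g(1.216029) = 1.212819
x_5 = g(1.212819) = 1.213546
x_6 = g(1.213546) = 1.213381
x_7 = g(1.213381) = 1.213419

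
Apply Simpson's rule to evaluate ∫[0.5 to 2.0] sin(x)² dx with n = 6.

f(x) = sin(x)²
a = 0.5, b = 2.0, n = 6
h = (b - a)/n = 0.250000

Simpson's rule: (h/3)[f(x₀) + 4f(x₁) + 2f(x₂) + ... + f(xₙ)]

x_0 = 0.5000, f(x_0) = 0.229849, coefficient = 1
x_1 = 0.7500, f(x_1) = 0.464631, coefficient = 4
x_2 = 1.0000, f(x_2) = 0.708073, coefficient = 2
x_3 = 1.2500, f(x_3) = 0.900572, coefficient = 4
x_4 = 1.5000, f(x_4) = 0.994996, coefficient = 2
x_5 = 1.7500, f(x_5) = 0.968228, coefficient = 4
x_6 = 2.0000, f(x_6) = 0.826822, coefficient = 1

I ≈ (0.250000/3) × 13.796536 = 1.149711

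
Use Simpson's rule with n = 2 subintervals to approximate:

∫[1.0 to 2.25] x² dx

f(x) = x²
a = 1.0, b = 2.25, n = 2
h = (b - a)/n = 0.625000

Simpson's rule: (h/3)[f(x₀) + 4f(x₁) + 2f(x₂) + ... + f(xₙ)]

x_0 = 1.0000, f(x_0) = 1.000000, coefficient = 1
x_1 = 1.6250, f(x_1) = 2.640625, coefficient = 4
x_2 = 2.2500, f(x_2) = 5.062500, coefficient = 1

I ≈ (0.625000/3) × 16.625000 = 3.463542
Exact value: 3.463542
Error: 0.000000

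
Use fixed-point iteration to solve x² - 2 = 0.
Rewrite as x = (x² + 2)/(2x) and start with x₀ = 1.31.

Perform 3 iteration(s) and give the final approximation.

Equation: x² - 2 = 0
Fixed-point form: x = (x² + 2)/(2x)
x₀ = 1.31

x_1 = g(1.310000) = 1.418359
x_2 = g(1.418359) = 1.414220
x_3 = g(1.414220) = 1.414214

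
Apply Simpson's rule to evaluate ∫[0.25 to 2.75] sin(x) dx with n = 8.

f(x) = sin(x)
a = 0.25, b = 2.75, n = 8
h = (b - a)/n = 0.312500

Simpson's rule: (h/3)[f(x₀) + 4f(x₁) + 2f(x₂) + ... + f(xₙ)]

x_0 = 0.2500, f(x_0) = 0.247404, coefficient = 1
x_1 = 0.5625, f(x_1) = 0.533303, coefficient = 4
x_2 = 0.8750, f(x_2) = 0.767544, coefficient = 2
x_3 = 1.1875, f(x_3) = 0.927437, coefficient = 4
x_4 = 1.5000, f(x_4) = 0.997495, coefficient = 2
x_5 = 1.8125, f(x_5) = 0.970932, coefficient = 4
x_6 = 2.1250, f(x_6) = 0.850320, coefficient = 2
x_7 = 2.4375, f(x_7) = 0.647343, coefficient = 4
x_8 = 2.7500, f(x_8) = 0.381661, coefficient = 1

I ≈ (0.312500/3) × 18.175836 = 1.893316
Exact value: 1.893215
Error: 0.000101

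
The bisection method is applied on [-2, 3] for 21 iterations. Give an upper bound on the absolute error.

Bisection error bound: |error| ≤ (b-a)/2^n
|error| ≤ (3 - (-2))/2^21 = 5/2^21
|error| ≤ 0.0000023842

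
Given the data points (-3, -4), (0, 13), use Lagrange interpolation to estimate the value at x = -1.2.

Lagrange interpolation formula:
P(x) = Σ yᵢ × Lᵢ(x)
where Lᵢ(x) = Π_{j≠i} (x - xⱼ)/(xᵢ - xⱼ)

L_0(-1.2) = (-1.2 - 0)/(-3 - 0) = 0.400000
L_1(-1.2) = (-1.2 - (-3))/(0 - (-3)) = 0.600000

P(-1.2) = (-4)×L_0(-1.2) + 13×L_1(-1.2)
P(-1.2) = 6.200000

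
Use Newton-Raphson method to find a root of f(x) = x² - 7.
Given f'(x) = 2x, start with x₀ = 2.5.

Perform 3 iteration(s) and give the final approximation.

f(x) = x² - 7
f'(x) = 2x
x₀ = 2.5

Newton-Raphson formula: x_{n+1} = x_n - f(x_n)/f'(x_n)

Iteration 1:
  f(2.500000) = -0.750000
  f'(2.500000) = 5.000000
  x_1 = 2.500000 - (-0.750000)/5.000000 = 2.650000
Iteration 2:
  f(2.650000) = 0.022500
  f'(2.650000) = 5.300000
  x_2 = 2.650000 - 0.022500/5.300000 = 2.645755
Iteration 3:
  f(2.645755) = 0.000018
  f'(2.645755) = 5.291509
  x_3 = 2.645755 - 0.000018/5.291509 = 2.645751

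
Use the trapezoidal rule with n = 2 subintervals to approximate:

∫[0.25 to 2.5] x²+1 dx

f(x) = x²+1
a = 0.25, b = 2.5, n = 2
h = (b - a)/n = 1.125000

Trapezoidal rule: (h/2)[f(x₀) + 2f(x₁) + 2f(x₂) + ... + f(xₙ)]

x_0 = 0.2500, f(x_0) = 1.062500, coefficient = 1
x_1 = 1.3750, f(x_1) = 2.890625, coefficient = 2
x_2 = 2.5000, f(x_2) = 7.250000, coefficient = 1

I ≈ (1.125000/2) × 14.093750 = 7.927734
Exact value: 7.453125
Error: 0.474609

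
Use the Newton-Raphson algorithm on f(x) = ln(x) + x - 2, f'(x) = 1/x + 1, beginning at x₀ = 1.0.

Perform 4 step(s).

f(x) = ln(x) + x - 2
f'(x) = 1/x + 1
x₀ = 1.0

Newton-Raphson formula: x_{n+1} = x_n - f(x_n)/f'(x_n)

Iteration 1:
  f(1.000000) = -1.000000
  f'(1.000000) = 2.000000
  x_1 = 1.000000 - (-1.000000)/2.000000 = 1.500000
Iteration 2:
  f(1.500000) = -0.094535
  f'(1.500000) = 1.666667
  x_2 = 1.500000 - (-0.094535)/1.666667 = 1.556721
Iteration 3:
  f(1.556721) = -0.000697
  f'(1.556721) = 1.642376
  x_3 = 1.556721 - (-0.000697)/1.642376 = 1.557146
Iteration 4:
  f(1.557146) = 0.000000
  f'(1.557146) = 1.642201
  x_4 = 1.557146 - 0.000000/1.642201 = 1.557146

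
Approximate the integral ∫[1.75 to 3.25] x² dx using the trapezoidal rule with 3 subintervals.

f(x) = x²
a = 1.75, b = 3.25, n = 3
h = (b - a)/n = 0.500000

Trapezoidal rule: (h/2)[f(x₀) + 2f(x₁) + 2f(x₂) + ... + f(xₙ)]

x_0 = 1.7500, f(x_0) = 3.062500, coefficient = 1
x_1 = 2.2500, f(x_1) = 5.062500, coefficient = 2
x_2 = 2.7500, f(x_2) = 7.562500, coefficient = 2
x_3 = 3.2500, f(x_3) = 10.562500, coefficient = 1

I ≈ (0.500000/2) × 38.875000 = 9.718750
Exact value: 9.656250
Error: 0.062500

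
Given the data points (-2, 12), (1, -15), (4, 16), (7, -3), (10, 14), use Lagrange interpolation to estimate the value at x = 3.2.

Lagrange interpolation formula:
P(x) = Σ yᵢ × Lᵢ(x)
where Lᵢ(x) = Π_{j≠i} (x - xⱼ)/(xᵢ - xⱼ)

L_0(3.2) = (3.2 - 1)/(-2 - 1) × (3.2 - 4)/(-2 - 4) × (3.2 - 7)/(-2 - 7) × (3.2 - 10)/(-2 - 10) = -0.023394
L_1(3.2) = (3.2 - (-2))/(1 - (-2)) × (3.2 - 4)/(1 - 4) × (3.2 - 7)/(1 - 7) × (3.2 - 10)/(1 - 10) = 0.221182
L_2(3.2) = (3.2 - (-2))/(4 - (-2)) × (3.2 - 1)/(4 - 1) × (3.2 - 7)/(4 - 7) × (3.2 - 10)/(4 - 10) = 0.912375
L_3(3.2) = (3.2 - (-2))/(7 - (-2)) × (3.2 - 1)/(7 - 1) × (3.2 - 4)/(7 - 4) × (3.2 - 10)/(7 - 10) = -0.128053
L_4(3.2) = (3.2 - (-2))/(10 - (-2)) × (3.2 - 1)/(10 - 1) × (3.2 - 4)/(10 - 4) × (3.2 - 7)/(10 - 7) = 0.017890

P(3.2) = 12×L_0(3.2) + (-15)×L_1(3.2) + 16×L_2(3.2) + (-3)×L_3(3.2) + 14×L_4(3.2)
P(3.2) = 11.634160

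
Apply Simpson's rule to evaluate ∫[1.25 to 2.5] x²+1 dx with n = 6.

f(x) = x²+1
a = 1.25, b = 2.5, n = 6
h = (b - a)/n = 0.208333

Simpson's rule: (h/3)[f(x₀) + 4f(x₁) + 2f(x₂) + ... + f(xₙ)]

x_0 = 1.2500, f(x_0) = 2.562500, coefficient = 1
x_1 = 1.4583, f(x_1) = 3.126736, coefficient = 4
x_2 = 1.6667, f(x_2) = 3.777778, coefficient = 2
x_3 = 1.8750, f(x_3) = 4.515625, coefficient = 4
x_4 = 2.0833, f(x_4) = 5.340278, coefficient = 2
x_5 = 2.2917, f(x_5) = 6.251736, coefficient = 4
x_6 = 2.5000, f(x_6) = 7.250000, coefficient = 1

I ≈ (0.208333/3) × 83.625000 = 5.807292
Exact value: 5.807292
Error: 0.000000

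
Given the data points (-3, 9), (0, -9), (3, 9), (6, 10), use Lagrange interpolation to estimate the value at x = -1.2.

Lagrange interpolation formula:
P(x) = Σ yᵢ × Lᵢ(x)
where Lᵢ(x) = Π_{j≠i} (x - xⱼ)/(xᵢ - xⱼ)

L_0(-1.2) = (-1.2 - 0)/(-3 - 0) × (-1.2 - 3)/(-3 - 3) × (-1.2 - 6)/(-3 - 6) = 0.224000
L_1(-1.2) = (-1.2 - (-3))/(0 - (-3)) × (-1.2 - 3)/(0 - 3) × (-1.2 - 6)/(0 - 6) = 1.008000
L_2(-1.2) = (-1.2 - (-3))/(3 - (-3)) × (-1.2 - 0)/(3 - 0) × (-1.2 - 6)/(3 - 6) = -0.288000
L_3(-1.2) = (-1.2 - (-3))/(6 - (-3)) × (-1.2 - 0)/(6 - 0) × (-1.2 - 3)/(6 - 3) = 0.056000

P(-1.2) = 9×L_0(-1.2) + (-9)×L_1(-1.2) + 9×L_2(-1.2) + 10×L_3(-1.2)
P(-1.2) = -9.088000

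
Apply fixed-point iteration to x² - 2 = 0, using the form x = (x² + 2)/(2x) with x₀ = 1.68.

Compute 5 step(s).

Equation: x² - 2 = 0
Fixed-point form: x = (x² + 2)/(2x)
x₀ = 1.68

x_1 = g(1.680000) = 1.435238
x_2 = g(1.435238) = 1.414368
x_3 = g(1.414368) = 1.414214
x_4 = g(1.414214) = 1.414214
x_5 = g(1.414214) = 1.414214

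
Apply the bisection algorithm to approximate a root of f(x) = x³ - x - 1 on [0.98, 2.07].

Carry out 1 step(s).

f(x) = x³ - x - 1
Initial interval: [0.98, 2.07]

Iteration 1:
  c_1 = (0.980000 + 2.070000)/2 = 1.525000
  f(c_1) = f(1.525000) = 1.021578
  f(a) × f(c) < 0, new interval: [0.980000, 1.525000]

After 1 iteration(s), the approximation is c_1 = 1.525000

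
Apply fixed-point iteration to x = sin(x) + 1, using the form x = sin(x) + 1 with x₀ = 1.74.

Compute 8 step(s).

Equation: x = sin(x) + 1
Fixed-point form: x = sin(x) + 1
x₀ = 1.74

x_1 = g(1.740000) = 1.985719
x_2 = g(1.985719) = 1.915147
x_3 = g(1.915147) = 1.941295
x_4 = g(1.941295) = 1.932147
x_5 = g(1.932147) = 1.935420
x_6 = g(1.935420) = 1.934258
x_7 = g(1.934258) = 1.934672
x_8 = g(1.934672) = 1.934525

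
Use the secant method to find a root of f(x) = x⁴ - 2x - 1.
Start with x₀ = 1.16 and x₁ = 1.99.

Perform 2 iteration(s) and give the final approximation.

f(x) = x⁴ - 2x - 1
x₀ = 1.16, x₁ = 1.99

Secant formula: x_{n+1} = x_n - f(x_n)(x_n - x_{n-1})/(f(x_n) - f(x_{n-1}))

Iteration 1:
  f(1.160000) = -1.509361
  f(1.990000) = 10.702392
  x_2 = 1.990000 - 10.702392×(1.990000 - 1.160000)/(10.702392 - (-1.509361))
       = 1.262587
Iteration 2:
  f(1.990000) = 10.702392
  f(1.262587) = -0.983935
  x_3 = 1.262587 - (-0.983935)×(1.262587 - 1.990000)/(-0.983935 - 10.702392)
       = 1.323832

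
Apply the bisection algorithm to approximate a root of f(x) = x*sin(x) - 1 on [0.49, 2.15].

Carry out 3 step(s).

f(x) = x*sin(x) - 1
Initial interval: [0.49, 2.15]

Iteration 1:
  c_1 = (0.490000 + 2.150000)/2 = 1.320000
  f(c_1) = f(1.320000) = 0.278704
  f(a) × f(c) < 0, new interval: [0.490000, 1.320000]
Iteration 2:
  c_2 = (0.490000 + 1.320000)/2 = 0.905000
  f(c_2) = f(0.905000) = -0.288285
  f(a) × f(c) ≥ 0, new interval: [0.905000, 1.320000]
Iteration 3:
  c_3 = (0.905000 + 1.320000)/2 = 1.112500
  f(c_3) = f(1.112500) = -0.002302
  f(a) × f(c) ≥ 0, new interval: [1.112500, 1.320000]

After 3 iteration(s), the approximation is c_3 = 1.112500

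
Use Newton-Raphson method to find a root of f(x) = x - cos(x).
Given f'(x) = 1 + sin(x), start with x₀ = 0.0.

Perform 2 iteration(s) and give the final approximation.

f(x) = x - cos(x)
f'(x) = 1 + sin(x)
x₀ = 0.0

Newton-Raphson formula: x_{n+1} = x_n - f(x_n)/f'(x_n)

Iteration 1:
  f(0.000000) = -1.000000
  f'(0.000000) = 1.000000
  x_1 = 0.000000 - (-1.000000)/1.000000 = 1.000000
Iteration 2:
  f(1.000000) = 0.459698
  f'(1.000000) = 1.841471
  x_2 = 1.000000 - 0.459698/1.841471 = 0.750364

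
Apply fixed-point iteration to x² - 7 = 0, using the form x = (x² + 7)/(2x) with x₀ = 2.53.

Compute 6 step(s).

Equation: x² - 7 = 0
Fixed-point form: x = (x² + 7)/(2x)
x₀ = 2.53

x_1 = g(2.530000) = 2.648399
x_2 = g(2.648399) = 2.645753
x_3 = g(2.645753) = 2.645751
x_4 = g(2.645751) = 2.645751
x_5 = g(2.645751) = 2.645751
x_6 = g(2.645751) = 2.645751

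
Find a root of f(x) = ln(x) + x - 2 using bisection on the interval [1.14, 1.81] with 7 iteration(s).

f(x) = ln(x) + x - 2
Initial interval: [1.14, 1.81]

Iteration 1:
  c_1 = (1.140000 + 1.810000)/2 = 1.475000
  f(c_1) = f(1.475000) = -0.136342
  f(a) × f(c) ≥ 0, new interval: [1.475000, 1.810000]
Iteration 2:
  c_2 = (1.475000 + 1.810000)/2 = 1.642500
  f(c_2) = f(1.642500) = 0.138719
  f(a) × f(c) < 0, new interval: [1.475000, 1.642500]
Iteration 3:
  c_3 = (1.475000 + 1.642500)/2 = 1.558750
  f(c_3) = f(1.558750) = 0.002634
  f(a) × f(c) < 0, new interval: [1.475000, 1.558750]
Iteration 4:
  c_4 = (1.475000 + 1.558750)/2 = 1.516875
  f(c_4) = f(1.516875) = -0.066473
  f(a) × f(c) ≥ 0, new interval: [1.516875, 1.558750]
Iteration 5:
  c_5 = (1.516875 + 1.558750)/2 = 1.537813
  f(c_5) = f(1.537813) = -0.031827
  f(a) × f(c) ≥ 0, new interval: [1.537813, 1.558750]
Iteration 6:
  c_6 = (1.537813 + 1.558750)/2 = 1.548281
  f(c_6) = f(1.548281) = -0.014573
  f(a) × f(c) ≥ 0, new interval: [1.548281, 1.558750]
Iteration 7:
  c_7 = (1.548281 + 1.558750)/2 = 1.553516
  f(c_7) = f(1.553516) = -0.005964
  f(a) × f(c) ≥ 0, new interval: [1.553516, 1.558750]

After 7 iteration(s), the approximation is c_7 = 1.553516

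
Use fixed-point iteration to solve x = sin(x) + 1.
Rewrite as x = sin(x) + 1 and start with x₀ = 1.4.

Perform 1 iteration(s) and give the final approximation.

Equation: x = sin(x) + 1
Fixed-point form: x = sin(x) + 1
x₀ = 1.4

x_1 = g(1.400000) = 1.985450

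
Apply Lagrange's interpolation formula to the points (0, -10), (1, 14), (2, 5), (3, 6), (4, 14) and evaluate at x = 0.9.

Lagrange interpolation formula:
P(x) = Σ yᵢ × Lᵢ(x)
where Lᵢ(x) = Π_{j≠i} (x - xⱼ)/(xᵢ - xⱼ)

L_0(0.9) = (0.9 - 1)/(0 - 1) × (0.9 - 2)/(0 - 2) × (0.9 - 3)/(0 - 3) × (0.9 - 4)/(0 - 4) = 0.029837
L_1(0.9) = (0.9 - 0)/(1 - 0) × (0.9 - 2)/(1 - 2) × (0.9 - 3)/(1 - 3) × (0.9 - 4)/(1 - 4) = 1.074150
L_2(0.9) = (0.9 - 0)/(2 - 0) × (0.9 - 1)/(2 - 1) × (0.9 - 3)/(2 - 3) × (0.9 - 4)/(2 - 4) = -0.146475
L_3(0.9) = (0.9 - 0)/(3 - 0) × (0.9 - 1)/(3 - 1) × (0.9 - 2)/(3 - 2) × (0.9 - 4)/(3 - 4) = 0.051150
L_4(0.9) = (0.9 - 0)/(4 - 0) × (0.9 - 1)/(4 - 1) × (0.9 - 2)/(4 - 2) × (0.9 - 3)/(4 - 3) = -0.008662

P(0.9) = (-10)×L_0(0.9) + 14×L_1(0.9) + 5×L_2(0.9) + 6×L_3(0.9) + 14×L_4(0.9)
P(0.9) = 14.192975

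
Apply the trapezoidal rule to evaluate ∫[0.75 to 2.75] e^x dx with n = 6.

f(x) = e^x
a = 0.75, b = 2.75, n = 6
h = (b - a)/n = 0.333333

Trapezoidal rule: (h/2)[f(x₀) + 2f(x₁) + 2f(x₂) + ... + f(xₙ)]

x_0 = 0.7500, f(x_0) = 2.117000, coefficient = 1
x_1 = 1.0833, f(x_1) = 2.954512, coefficient = 2
x_2 = 1.4167, f(x_2) = 4.123353, coefficient = 2
x_3 = 1.7500, f(x_3) = 5.754603, coefficient = 2
x_4 = 2.0833, f(x_4) = 8.031195, coefficient = 2
x_5 = 2.4167, f(x_5) = 11.208436, coefficient = 2
x_6 = 2.7500, f(x_6) = 15.642632, coefficient = 1

I ≈ (0.333333/2) × 81.903827 = 13.650638
Exact value: 13.525632
Error: 0.125006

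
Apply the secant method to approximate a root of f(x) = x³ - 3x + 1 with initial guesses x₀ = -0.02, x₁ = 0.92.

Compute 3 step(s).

f(x) = x³ - 3x + 1
x₀ = -0.02, x₁ = 0.92

Secant formula: x_{n+1} = x_n - f(x_n)(x_n - x_{n-1})/(f(x_n) - f(x_{n-1}))

Iteration 1:
  f(-0.020000) = 1.059992
  f(0.920000) = -0.981312
  x_2 = 0.920000 - (-0.981312)×(0.920000 - (-0.020000))/(-0.981312 - 1.059992)
       = 0.468116
Iteration 2:
  f(0.920000) = -0.981312
  f(0.468116) = -0.301768
  x_3 = 0.468116 - (-0.301768)×(0.468116 - 0.920000)/(-0.301768 - (-0.981312))
       = 0.267446
Iteration 3:
  f(0.468116) = -0.301768
  f(0.267446) = 0.216793
  x_4 = 0.267446 - 0.216793×(0.267446 - 0.468116)/(0.216793 - (-0.301768))
       = 0.351339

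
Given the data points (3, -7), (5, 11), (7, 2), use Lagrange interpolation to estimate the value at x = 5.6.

Lagrange interpolation formula:
P(x) = Σ yᵢ × Lᵢ(x)
where Lᵢ(x) = Π_{j≠i} (x - xⱼ)/(xᵢ - xⱼ)

L_0(5.6) = (5.6 - 5)/(3 - 5) × (5.6 - 7)/(3 - 7) = -0.105000
L_1(5.6) = (5.6 - 3)/(5 - 3) × (5.6 - 7)/(5 - 7) = 0.910000
L_2(5.6) = (5.6 - 3)/(7 - 3) × (5.6 - 5)/(7 - 5) = 0.195000

P(5.6) = (-7)×L_0(5.6) + 11×L_1(5.6) + 2×L_2(5.6)
P(5.6) = 11.135000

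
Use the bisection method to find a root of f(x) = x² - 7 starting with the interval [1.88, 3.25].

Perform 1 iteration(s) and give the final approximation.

f(x) = x² - 7
Initial interval: [1.88, 3.25]

Iteration 1:
  c_1 = (1.880000 + 3.250000)/2 = 2.565000
  f(c_1) = f(2.565000) = -0.420775
  f(a) × f(c) ≥ 0, new interval: [2.565000, 3.250000]

After 1 iteration(s), the approximation is c_1 = 2.565000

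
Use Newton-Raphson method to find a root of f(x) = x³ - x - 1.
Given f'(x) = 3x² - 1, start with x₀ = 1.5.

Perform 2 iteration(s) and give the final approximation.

f(x) = x³ - x - 1
f'(x) = 3x² - 1
x₀ = 1.5

Newton-Raphson formula: x_{n+1} = x_n - f(x_n)/f'(x_n)

Iteration 1:
  f(1.500000) = 0.875000
  f'(1.500000) = 5.750000
  x_1 = 1.500000 - 0.875000/5.750000 = 1.347826
Iteration 2:
  f(1.347826) = 0.100682
  f'(1.347826) = 4.449905
  x_2 = 1.347826 - 0.100682/4.449905 = 1.325200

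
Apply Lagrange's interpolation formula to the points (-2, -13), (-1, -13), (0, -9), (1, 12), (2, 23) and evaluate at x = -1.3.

Lagrange interpolation formula:
P(x) = Σ yᵢ × Lᵢ(x)
where Lᵢ(x) = Π_{j≠i} (x - xⱼ)/(xᵢ - xⱼ)

L_0(-1.3) = (-1.3 - (-1))/(-2 - (-1)) × (-1.3 - 0)/(-2 - 0) × (-1.3 - 1)/(-2 - 1) × (-1.3 - 2)/(-2 - 2) = 0.123338
L_1(-1.3) = (-1.3 - (-2))/(-1 - (-2)) × (-1.3 - 0)/(-1 - 0) × (-1.3 - 1)/(-1 - 1) × (-1.3 - 2)/(-1 - 2) = 1.151150
L_2(-1.3) = (-1.3 - (-2))/(0 - (-2)) × (-1.3 - (-1))/(0 - (-1)) × (-1.3 - 1)/(0 - 1) × (-1.3 - 2)/(0 - 2) = -0.398475
L_3(-1.3) = (-1.3 - (-2))/(1 - (-2)) × (-1.3 - (-1))/(1 - (-1)) × (-1.3 - 0)/(1 - 0) × (-1.3 - 2)/(1 - 2) = 0.150150
L_4(-1.3) = (-1.3 - (-2))/(2 - (-2)) × (-1.3 - (-1))/(2 - (-1)) × (-1.3 - 0)/(2 - 0) × (-1.3 - 1)/(2 - 1) = -0.026163

P(-1.3) = (-13)×L_0(-1.3) + (-13)×L_1(-1.3) + (-9)×L_2(-1.3) + 12×L_3(-1.3) + 23×L_4(-1.3)
P(-1.3) = -11.782000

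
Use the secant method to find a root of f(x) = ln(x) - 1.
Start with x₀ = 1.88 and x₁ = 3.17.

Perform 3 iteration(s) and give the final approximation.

f(x) = ln(x) - 1
x₀ = 1.88, x₁ = 3.17

Secant formula: x_{n+1} = x_n - f(x_n)(x_n - x_{n-1})/(f(x_n) - f(x_{n-1}))

Iteration 1:
  f(1.880000) = -0.368728
  f(3.170000) = 0.153732
  x_2 = 3.170000 - 0.153732×(3.170000 - 1.880000)/(0.153732 - (-0.368728))
       = 2.790423
Iteration 2:
  f(3.170000) = 0.153732
  f(2.790423) = 0.026193
  x_3 = 2.790423 - 0.026193×(2.790423 - 3.170000)/(0.026193 - 0.153732)
       = 2.712467
Iteration 3:
  f(2.790423) = 0.026193
  f(2.712467) = -0.002141
  x_4 = 2.712467 - (-0.002141)×(2.712467 - 2.790423)/(-0.002141 - 0.026193)
       = 2.718359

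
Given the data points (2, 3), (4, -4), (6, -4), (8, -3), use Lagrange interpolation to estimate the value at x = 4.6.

Lagrange interpolation formula:
P(x) = Σ yᵢ × Lᵢ(x)
where Lᵢ(x) = Π_{j≠i} (x - xⱼ)/(xᵢ - xⱼ)

L_0(4.6) = (4.6 - 4)/(2 - 4) × (4.6 - 6)/(2 - 6) × (4.6 - 8)/(2 - 8) = -0.059500
L_1(4.6) = (4.6 - 2)/(4 - 2) × (4.6 - 6)/(4 - 6) × (4.6 - 8)/(4 - 8) = 0.773500
L_2(4.6) = (4.6 - 2)/(6 - 2) × (4.6 - 4)/(6 - 4) × (4.6 - 8)/(6 - 8) = 0.331500
L_3(4.6) = (4.6 - 2)/(8 - 2) × (4.6 - 4)/(8 - 4) × (4.6 - 6)/(8 - 6) = -0.045500

P(4.6) = 3×L_0(4.6) + (-4)×L_1(4.6) + (-4)×L_2(4.6) + (-3)×L_3(4.6)
P(4.6) = -4.462000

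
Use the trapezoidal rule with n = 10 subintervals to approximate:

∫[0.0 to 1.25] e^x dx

f(x) = e^x
a = 0.0, b = 1.25, n = 10
h = (b - a)/n = 0.125000

Trapezoidal rule: (h/2)[f(x₀) + 2f(x₁) + 2f(x₂) + ... + f(xₙ)]

x_0 = 0.0000, f(x_0) = 1.000000, coefficient = 1
x_1 = 0.1250, f(x_1) = 1.133148, coefficient = 2
x_2 = 0.2500, f(x_2) = 1.284025, coefficient = 2
x_3 = 0.3750, f(x_3) = 1.454991, coefficient = 2
x_4 = 0.5000, f(x_4) = 1.648721, coefficient = 2
x_5 = 0.6250, f(x_5) = 1.868246, coefficient = 2
x_6 = 0.7500, f(x_6) = 2.117000, coefficient = 2
x_7 = 0.8750, f(x_7) = 2.398875, coefficient = 2
x_8 = 1.0000, f(x_8) = 2.718282, coefficient = 2
x_9 = 1.1250, f(x_9) = 3.080217, coefficient = 2
x_10 = 1.2500, f(x_10) = 3.490343, coefficient = 1

I ≈ (0.125000/2) × 39.897356 = 2.493585
Exact value: 2.490343
Error: 0.003242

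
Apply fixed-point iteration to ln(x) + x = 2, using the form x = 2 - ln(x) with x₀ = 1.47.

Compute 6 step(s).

Equation: ln(x) + x = 2
Fixed-point form: x = 2 - ln(x)
x₀ = 1.47

x_1 = g(1.470000) = 1.614738
x_2 = g(1.614738) = 1.520828
x_3 = g(1.520828) = 1.580745
x_4 = g(1.580745) = 1.542104
x_5 = g(1.542104) = 1.566853
x_6 = g(1.566853) = 1.550931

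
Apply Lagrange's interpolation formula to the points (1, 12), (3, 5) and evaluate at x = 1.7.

Lagrange interpolation formula:
P(x) = Σ yᵢ × Lᵢ(x)
where Lᵢ(x) = Π_{j≠i} (x - xⱼ)/(xᵢ - xⱼ)

L_0(1.7) = (1.7 - 3)/(1 - 3) = 0.650000
L_1(1.7) = (1.7 - 1)/(3 - 1) = 0.350000

P(1.7) = 12×L_0(1.7) + 5×L_1(1.7)
P(1.7) = 9.550000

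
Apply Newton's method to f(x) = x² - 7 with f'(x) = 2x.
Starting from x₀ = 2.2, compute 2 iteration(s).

f(x) = x² - 7
f'(x) = 2x
x₀ = 2.2

Newton-Raphson formula: x_{n+1} = x_n - f(x_n)/f'(x_n)

Iteration 1:
  f(2.200000) = -2.160000
  f'(2.200000) = 4.400000
  x_1 = 2.200000 - (-2.160000)/4.400000 = 2.690909
Iteration 2:
  f(2.690909) = 0.240992
  f'(2.690909) = 5.381818
  x_2 = 2.690909 - 0.240992/5.381818 = 2.646130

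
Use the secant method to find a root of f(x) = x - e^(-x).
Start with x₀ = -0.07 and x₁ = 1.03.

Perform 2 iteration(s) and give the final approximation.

f(x) = x - e^(-x)
x₀ = -0.07, x₁ = 1.03

Secant formula: x_{n+1} = x_n - f(x_n)(x_n - x_{n-1})/(f(x_n) - f(x_{n-1}))

Iteration 1:
  f(-0.070000) = -1.142508
  f(1.030000) = 0.672993
  x_2 = 1.030000 - 0.672993×(1.030000 - (-0.070000))/(0.672993 - (-1.142508))
       = 0.622238
Iteration 2:
  f(1.030000) = 0.672993
  f(0.622238) = 0.085496
  x_3 = 0.622238 - 0.085496×(0.622238 - 1.030000)/(0.085496 - 0.672993)
       = 0.562898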